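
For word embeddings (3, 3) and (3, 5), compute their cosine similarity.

With u = (3, 3), v = (3, 5):
u·v = 3·3 + 3·5 = 9 + 15 = 24.
|u| = √(3² + 3²) = √18, |v| = √(3² + 5²) = √34, so |u||v| = √(18·34) = √612.
cos θ = (u·v)/(|u||v|) = 24/√612 ≈ 0.9701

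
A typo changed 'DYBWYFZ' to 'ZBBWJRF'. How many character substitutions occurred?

Differing positions: 1, 2, 5, 6, 7. Hamming distance = 5.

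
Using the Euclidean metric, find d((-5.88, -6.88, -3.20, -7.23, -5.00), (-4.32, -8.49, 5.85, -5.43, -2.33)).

√(Σ(x_i - y_i)²) = √((-5.88 - (-4.32))² + (-6.88 - (-8.49))² + (-3.2 - 5.85)² + (-7.23 - (-5.43))² + (-5 - (-2.33))²)
= √((-1.56)² + 1.61² + (-9.05)² + (-1.8)² + (-2.67)²) = √(2.4336 + 2.5921 + 81.9025 + 3.24 + 7.1289) = √97.2971 ≈ 9.8639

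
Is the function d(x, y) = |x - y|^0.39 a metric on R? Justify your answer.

Yes. With 0 < p = 0.39 ≤ 1, d(x,y) = |x-y|^0.39 is a metric on R. Non-negativity and symmetry are immediate; |x-y|^0.39 = 0 ⟺ |x-y| = 0 ⟺ x = y. For the triangle inequality, the function t ↦ t^0.39 is subadditive on [0,∞) when p ≤ 1, so |x-z|^0.39 ≤ (|x-y| + |y-z|)^0.39 ≤ |x-y|^0.39 + |y-z|^0.39.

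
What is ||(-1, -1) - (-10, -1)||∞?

max(|x_i - y_i|) = max(|-1 - (-10)|, |-1 - (-1)|) = max(9, 0) = 9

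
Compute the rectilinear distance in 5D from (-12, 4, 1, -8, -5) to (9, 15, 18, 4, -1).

Σ|x_i - y_i| = |-12 - 9| + |4 - 15| + |1 - 18| + |-8 - 4| + |-5 - (-1)| = 21 + 11 + 17 + 12 + 4 = 65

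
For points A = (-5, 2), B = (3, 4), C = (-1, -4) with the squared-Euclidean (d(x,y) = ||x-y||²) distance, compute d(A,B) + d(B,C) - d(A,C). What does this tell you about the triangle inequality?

d(A,B) = 8² + 2² = 68, d(B,C) = 4² + 8² = 80, d(A,C) = 4² + 6² = 52.
d(A,B) + d(B,C) - d(A,C) = 68 + 80 - 52 = 148 - 52 = 96. This is ≥ 0, so the triangle inequality holds for these points.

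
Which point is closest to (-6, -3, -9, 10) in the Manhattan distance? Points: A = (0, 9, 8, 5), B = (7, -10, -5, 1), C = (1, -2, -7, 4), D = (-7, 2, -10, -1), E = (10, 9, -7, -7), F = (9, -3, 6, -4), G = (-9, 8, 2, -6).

Distances: d(A) = 40, d(B) = 33, d(C) = 16, d(D) = 18, d(E) = 47, d(F) = 44, d(G) = 41. Nearest: C = (1, -2, -7, 4) with distance 16.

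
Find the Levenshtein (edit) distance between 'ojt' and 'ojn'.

Let D[i][j] be the edit distance between the first i characters of 'ojt' and the first j characters of 'ojn', with D[i][0] = i, D[0][j] = j, and D[i][j] = D[i-1][j-1] if the characters match, else 1 + min(D[i-1][j], D[i][j-1], D[i-1][j-1]). Filling the table (rows: prefixes of 'ojt', columns: prefixes of 'ojn'):
     ε  o  j  n
  ε  0  1  2  3
  o  1  0  1  2
  j  2  1  0  1
  t  3  2  1  1
The bottom-right entry gives D[3][3] = 1, so no sequence of fewer than 1 edit works. Backtracking through the table gives one optimal edit sequence (1 edit):
  ojt → ojn (sub t→n @3)
Edit distance = 1.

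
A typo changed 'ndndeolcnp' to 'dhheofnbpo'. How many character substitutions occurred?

Differing positions: 1, 2, 3, 4, 5, 6, 7, 8, 9, 10. Hamming distance = 10.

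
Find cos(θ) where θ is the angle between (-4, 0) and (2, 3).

With u = (-4, 0), v = (2, 3):
u·v = (-4)·2 + 0·3 = (-8) + 0 = -8.
|u| = √((-4)² + 0²) = √16, |v| = √(2² + 3²) = √13, so |u||v| = √(16·13) = √208.
cos θ = (u·v)/(|u||v|) = -8/√208 ≈ -0.5547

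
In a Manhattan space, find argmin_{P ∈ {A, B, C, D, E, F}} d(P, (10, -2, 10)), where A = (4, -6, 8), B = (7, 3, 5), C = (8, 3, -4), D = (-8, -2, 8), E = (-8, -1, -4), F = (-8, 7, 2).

Distances: d(A) = 12, d(B) = 13, d(C) = 21, d(D) = 20, d(E) = 33, d(F) = 35. Nearest: A = (4, -6, 8) with distance 12.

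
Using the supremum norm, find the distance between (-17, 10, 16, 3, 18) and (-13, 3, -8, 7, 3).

max(|x_i - y_i|) = max(|-17 - (-13)|, |10 - 3|, |16 - (-8)|, |3 - 7|, |18 - 3|) = max(4, 7, 24, 4, 15) = 24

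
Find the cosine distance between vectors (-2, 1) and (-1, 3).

With u = (-2, 1), v = (-1, 3):
u·v = (-2)·(-1) + 1·3 = 2 + 3 = 5.
|u| = √((-2)² + 1²) = √5, |v| = √((-1)² + 3²) = √10, so |u||v| = √(5·10) = √50.
cos θ = (u·v)/(|u||v|) = 5/√50 ≈ 0.7071
Cosine distance = 1 - cos θ ≈ 1 - 0.7071 = 0.2929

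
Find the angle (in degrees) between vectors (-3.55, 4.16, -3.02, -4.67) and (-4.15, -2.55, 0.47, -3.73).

With u = (-3.55, 4.16, -3.02, -4.67), v = (-4.15, -2.55, 0.47, -3.73):
u·v = (-3.55)·(-4.15) + 4.16·(-2.55) + (-3.02)·0.47 + (-4.67)·(-3.73) = 14.7325 + (-10.608) + (-1.4194) + 17.4191 = 20.1242.
|u| = √((-3.55)² + 4.16² + (-3.02)² + (-4.67)²) = √(12.6025 + 17.3056 + 9.1204 + 21.8089) = √60.8374, |v| = √((-4.15)² + (-2.55)² + 0.47² + (-3.73)²) = √(17.2225 + 6.5025 + 0.2209 + 13.9129) = √37.8588.
cos θ = (u·v)/(|u||v|) = 20.1242/(√60.8374·√37.8588) ≈ 0.419324
θ = arccos(0.419324) ≈ 65.21°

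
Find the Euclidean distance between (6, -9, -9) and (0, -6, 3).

√(Σ(x_i - y_i)²) = √((6 - 0)² + (-9 - (-6))² + (-9 - 3)²)
= √(6² + (-3)² + (-12)²) = √(36 + 9 + 144) = √189 ≈ 13.7477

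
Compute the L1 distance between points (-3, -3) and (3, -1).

Σ|x_i - y_i| = |-3 - 3| + |-3 - (-1)| = 6 + 2 = 8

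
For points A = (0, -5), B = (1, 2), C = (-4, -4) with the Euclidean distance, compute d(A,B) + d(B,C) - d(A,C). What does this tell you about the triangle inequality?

d(A,B) = √(1² + 7²) = √50 ≈ 7.0711, d(B,C) = √(5² + 6²) = √61 ≈ 7.8102, d(A,C) = √(4² + 1²) = √17 ≈ 4.1231.
d(A,B) + d(B,C) - d(A,C) = 7.0711 + 7.8102 - 4.1231 = 14.8813 - 4.1231 = 10.7582 (to 4 decimal places). This is ≥ 0, so the triangle inequality holds for these points.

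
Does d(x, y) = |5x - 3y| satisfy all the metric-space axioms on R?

No. d fails symmetry: d(8, 4) = |5·8 - 3·4| = |28| = 28, but d(4, 8) = |5·4 - 3·8| = |-4| = 4. Since 28 ≠ 4, d(x,y) ≠ d(y,x) in general.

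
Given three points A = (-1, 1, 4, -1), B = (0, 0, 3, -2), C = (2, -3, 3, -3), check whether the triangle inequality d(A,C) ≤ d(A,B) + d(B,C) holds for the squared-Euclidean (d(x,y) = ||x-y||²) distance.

d(A,B) = 1² + 1² + 1² + 1² = 4, d(B,C) = 2² + 3² + 0² + 1² = 14, d(A,C) = 3² + 4² + 1² + 2² = 30.
d(A,C) = 30 > 4 + 14 = 18. Triangle inequality is VIOLATED. (Squared-Euclidean is not a metric — this is a counterexample.)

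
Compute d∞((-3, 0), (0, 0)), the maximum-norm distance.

max(|x_i - y_i|) = max(|-3 - 0|, |0 - 0|) = max(3, 0) = 3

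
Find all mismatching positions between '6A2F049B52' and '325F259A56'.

Differing positions: 1, 2, 3, 5, 6, 8, 10. Hamming distance = 7.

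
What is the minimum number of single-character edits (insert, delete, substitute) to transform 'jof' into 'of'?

Let D[i][j] be the edit distance between the first i characters of 'jof' and the first j characters of 'of', with D[i][0] = i, D[0][j] = j, and D[i][j] = D[i-1][j-1] if the characters match, else 1 + min(D[i-1][j], D[i][j-1], D[i-1][j-1]). Filling the table (rows: prefixes of 'jof', columns: prefixes of 'of'):
     ε  o  f
  ε  0  1  2
  j  1  1  2
  o  2  1  2
  f  3  2  1
The bottom-right entry gives D[3][2] = 1, so no sequence of fewer than 1 edit works. Backtracking through the table gives one optimal edit sequence (1 edit):
  jof → of (del j @1)
Edit distance = 1.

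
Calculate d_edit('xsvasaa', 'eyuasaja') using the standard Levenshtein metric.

Let D[i][j] be the edit distance between the first i characters of 'xsvasaa' and the first j characters of 'eyuasaja', with D[i][0] = i, D[0][j] = j, and D[i][j] = D[i-1][j-1] if the characters match, else 1 + min(D[i-1][j], D[i][j-1], D[i-1][j-1]). Filling the table (rows: prefixes of 'xsvasaa', columns: prefixes of 'eyuasaja'):
     ε  e  y  u  a  s  a  j  a
  ε  0  1  2  3  4  5  6  7  8
  x  1  1  2  3  4  5  6  7  8
  s  2  2  2  3  4  4  5  6  7
  v  3  3  3  3  4  5  5  6  7
  a  4  4  4  4  3  4  5  6  6
  s  5  5  5  5  4  3  4  5  6
  a  6  6  6  6  5  4  3  4  5
  a  7  7  7  7  6  5  4  4  4
The bottom-right entry gives D[7][8] = 4, so no sequence of fewer than 4 edits works. Backtracking through the table gives one optimal edit sequence (4 edits):
  xsvasaa → esvasaa (sub x→e @1)
  esvasaa → eyvasaa (sub s→y @2)
  eyvasaa → eyuasaa (sub v→u @3)
  eyuasaa → eyuasaja (ins j @7)
Edit distance = 4.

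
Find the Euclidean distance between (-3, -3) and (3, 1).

√(Σ(x_i - y_i)²) = √((-3 - 3)² + (-3 - 1)²)
= √((-6)² + (-4)²) = √(36 + 16) = √52 ≈ 7.2111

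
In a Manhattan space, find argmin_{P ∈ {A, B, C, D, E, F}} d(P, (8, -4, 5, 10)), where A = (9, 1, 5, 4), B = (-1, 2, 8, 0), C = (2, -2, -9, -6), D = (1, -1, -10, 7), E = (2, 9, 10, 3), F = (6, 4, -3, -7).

Distances: d(A) = 12, d(B) = 28, d(C) = 38, d(D) = 28, d(E) = 31, d(F) = 35. Nearest: A = (9, 1, 5, 4) with distance 12.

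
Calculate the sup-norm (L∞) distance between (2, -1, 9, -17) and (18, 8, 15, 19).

max(|x_i - y_i|) = max(|2 - 18|, |-1 - 8|, |9 - 15|, |-17 - 19|) = max(16, 9, 6, 36) = 36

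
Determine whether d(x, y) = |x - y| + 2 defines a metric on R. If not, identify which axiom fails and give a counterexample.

No. d fails identity of indiscernibles (specifically d(x,x) = 0): d(-3, -3) = |-3 - (-3)| + 2 = 0 + 2 = 2 ≠ 0.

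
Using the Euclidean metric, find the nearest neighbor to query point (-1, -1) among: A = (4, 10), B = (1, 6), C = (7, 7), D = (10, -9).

Distances: d(A) ≈ 12.083, d(B) ≈ 7.2801, d(C) ≈ 11.3137, d(D) ≈ 13.6015. Nearest: B = (1, 6) with distance 7.2801.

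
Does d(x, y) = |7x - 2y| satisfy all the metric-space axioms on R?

No. d fails symmetry: d(1, 8) = |7·1 - 2·8| = |-9| = 9, but d(8, 1) = |7·8 - 2·1| = |54| = 54. Since 9 ≠ 54, d(x,y) ≠ d(y,x) in general.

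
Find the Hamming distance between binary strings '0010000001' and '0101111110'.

Differing positions: 2, 3, 4, 5, 6, 7, 8, 9, 10. Hamming distance = 9.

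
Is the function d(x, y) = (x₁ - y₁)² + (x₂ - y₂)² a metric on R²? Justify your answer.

No. The squared Euclidean distance fails the triangle inequality. Counterexample: x = (0, 0), y = (3, 2), z = (6, 4). d(x,z) = 6² + 4² = 52, but d(x,y) + d(y,z) = (3² + 2²) + (3² + 2²) = 13 + 13 = 26. Since 52 > 26, the triangle inequality is violated. (Note: √d, the ordinary Euclidean distance, IS a metric.)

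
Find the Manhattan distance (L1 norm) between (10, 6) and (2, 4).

Σ|x_i - y_i| = |10 - 2| + |6 - 4| = 8 + 2 = 10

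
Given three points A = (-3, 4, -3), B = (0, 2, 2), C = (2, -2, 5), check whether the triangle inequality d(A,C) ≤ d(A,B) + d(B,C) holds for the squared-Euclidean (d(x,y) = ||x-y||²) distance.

d(A,B) = 3² + 2² + 5² = 38, d(B,C) = 2² + 4² + 3² = 29, d(A,C) = 5² + 6² + 8² = 125.
d(A,C) = 125 > 38 + 29 = 67. Triangle inequality is VIOLATED. (Squared-Euclidean is not a metric — this is a counterexample.)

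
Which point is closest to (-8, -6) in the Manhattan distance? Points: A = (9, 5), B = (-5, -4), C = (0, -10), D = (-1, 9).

Distances: d(A) = 28, d(B) = 5, d(C) = 12, d(D) = 22. Nearest: B = (-5, -4) with distance 5.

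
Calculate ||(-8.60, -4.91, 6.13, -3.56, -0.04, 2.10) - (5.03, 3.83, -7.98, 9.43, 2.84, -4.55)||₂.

√(Σ(x_i - y_i)²) = √((-8.6 - 5.03)² + (-4.91 - 3.83)² + (6.13 - (-7.98))² + (-3.56 - 9.43)² + (-0.04 - 2.84)² + (2.1 - (-4.55))²)
= √((-13.63)² + (-8.74)² + 14.11² + (-12.99)² + (-2.88)² + 6.65²) = √(185.7769 + 76.3876 + 199.0921 + 168.7401 + 8.2944 + 44.2225) = √682.5136 ≈ 26.125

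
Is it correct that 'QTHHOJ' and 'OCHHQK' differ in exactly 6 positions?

Differing positions: 1, 2, 5, 6. Hamming distance = 4, so the claim that d_H = 6 is false.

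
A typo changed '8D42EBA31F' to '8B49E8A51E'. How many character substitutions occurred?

Differing positions: 2, 4, 6, 8, 10. Hamming distance = 5.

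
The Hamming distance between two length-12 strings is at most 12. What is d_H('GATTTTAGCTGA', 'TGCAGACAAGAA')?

Differing positions: 1, 2, 3, 4, 5, 6, 7, 8, 9, 10, 11. Hamming distance = 11. The maximum possible Hamming distance for length-12 strings is 12, so d_H/12 = 11/12 ≈ 0.9167.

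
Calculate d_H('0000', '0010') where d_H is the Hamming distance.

Differing positions: 3. Hamming distance = 1.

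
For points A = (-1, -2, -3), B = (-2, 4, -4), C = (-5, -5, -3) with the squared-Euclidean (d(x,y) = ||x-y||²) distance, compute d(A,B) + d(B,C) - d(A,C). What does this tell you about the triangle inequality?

d(A,B) = 1² + 6² + 1² = 38, d(B,C) = 3² + 9² + 1² = 91, d(A,C) = 4² + 3² + 0² = 25.
d(A,B) + d(B,C) - d(A,C) = 38 + 91 - 25 = 129 - 25 = 104. This is ≥ 0, so the triangle inequality holds for these points.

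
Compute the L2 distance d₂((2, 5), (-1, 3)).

√(Σ(x_i - y_i)²) = √((2 - (-1))² + (5 - 3)²)
= √(3² + 2²) = √(9 + 4) = √13 ≈ 3.6056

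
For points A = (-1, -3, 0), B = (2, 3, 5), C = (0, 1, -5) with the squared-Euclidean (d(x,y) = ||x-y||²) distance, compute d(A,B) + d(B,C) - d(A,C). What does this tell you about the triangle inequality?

d(A,B) = 3² + 6² + 5² = 70, d(B,C) = 2² + 2² + 10² = 108, d(A,C) = 1² + 4² + 5² = 42.
d(A,B) + d(B,C) - d(A,C) = 70 + 108 - 42 = 178 - 42 = 136. This is ≥ 0, so the triangle inequality holds for these points.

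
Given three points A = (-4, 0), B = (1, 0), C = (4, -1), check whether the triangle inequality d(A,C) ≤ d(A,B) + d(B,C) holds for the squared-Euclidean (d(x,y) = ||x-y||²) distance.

d(A,B) = 5² + 0² = 25, d(B,C) = 3² + 1² = 10, d(A,C) = 8² + 1² = 65.
d(A,C) = 65 > 25 + 10 = 35. Triangle inequality is VIOLATED. (Squared-Euclidean is not a metric — this is a counterexample.)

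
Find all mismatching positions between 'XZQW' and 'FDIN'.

Differing positions: 1, 2, 3, 4. Hamming distance = 4.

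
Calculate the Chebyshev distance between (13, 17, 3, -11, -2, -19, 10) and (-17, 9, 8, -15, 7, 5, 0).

max(|x_i - y_i|) = max(|13 - (-17)|, |17 - 9|, |3 - 8|, |-11 - (-15)|, |-2 - 7|, |-19 - 5|, |10 - 0|) = max(30, 8, 5, 4, 9, 24, 10) = 30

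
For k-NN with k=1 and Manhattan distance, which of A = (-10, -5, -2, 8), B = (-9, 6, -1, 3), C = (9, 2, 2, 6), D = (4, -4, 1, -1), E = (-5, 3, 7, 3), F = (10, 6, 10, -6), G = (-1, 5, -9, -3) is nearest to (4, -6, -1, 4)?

Distances: d(A) = 20, d(B) = 26, d(C) = 18, d(D) = 9, d(E) = 27, d(F) = 39, d(G) = 31. Nearest: D = (4, -4, 1, -1) with distance 9.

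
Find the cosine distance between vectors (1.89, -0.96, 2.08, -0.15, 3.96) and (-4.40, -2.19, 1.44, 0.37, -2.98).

With u = (1.89, -0.96, 2.08, -0.15, 3.96), v = (-4.40, -2.19, 1.44, 0.37, -2.98):
u·v = 1.89·(-4.4) + (-0.96)·(-2.19) + 2.08·1.44 + (-0.15)·0.37 + 3.96·(-2.98) = (-8.316) + 2.1024 + 2.9952 + (-0.0555) + (-11.8008) = -15.0747.
|u| = √(1.89² + (-0.96)² + 2.08² + (-0.15)² + 3.96²) = √(3.5721 + 0.9216 + 4.3264 + 0.0225 + 15.6816) = √24.5242, |v| = √((-4.4)² + (-2.19)² + 1.44² + 0.37² + (-2.98)²) = √(19.36 + 4.7961 + 2.0736 + 0.1369 + 8.8804) = √35.247.
cos θ = (u·v)/(|u||v|) = -15.0747/(√24.5242·√35.247) ≈ -0.5127
Cosine distance = 1 - cos θ ≈ 1 - (-0.5127) = 1.5127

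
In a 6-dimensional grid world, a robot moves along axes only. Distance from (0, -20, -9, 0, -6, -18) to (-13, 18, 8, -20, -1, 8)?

Σ|x_i - y_i| = |0 - (-13)| + |-20 - 18| + |-9 - 8| + |0 - (-20)| + |-6 - (-1)| + |-18 - 8| = 13 + 38 + 17 + 20 + 5 + 26 = 119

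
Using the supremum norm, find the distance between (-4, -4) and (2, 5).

max(|x_i - y_i|) = max(|-4 - 2|, |-4 - 5|) = max(6, 9) = 9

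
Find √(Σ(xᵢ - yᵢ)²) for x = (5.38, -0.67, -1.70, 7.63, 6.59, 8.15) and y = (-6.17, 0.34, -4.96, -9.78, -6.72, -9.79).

√(Σ(x_i - y_i)²) = √((5.38 - (-6.17))² + (-0.67 - 0.34)² + (-1.7 - (-4.96))² + (7.63 - (-9.78))² + (6.59 - (-6.72))² + (8.15 - (-9.79))²)
= √(11.55² + (-1.01)² + 3.26² + 17.41² + 13.31² + 17.94²) = √(133.4025 + 1.0201 + 10.6276 + 303.1081 + 177.1561 + 321.8436) = √947.158 ≈ 30.7759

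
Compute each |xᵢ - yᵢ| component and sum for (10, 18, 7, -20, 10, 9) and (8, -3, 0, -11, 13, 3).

Σ|x_i - y_i| = |10 - 8| + |18 - (-3)| + |7 - 0| + |-20 - (-11)| + |10 - 13| + |9 - 3| = 2 + 21 + 7 + 9 + 3 + 6 = 48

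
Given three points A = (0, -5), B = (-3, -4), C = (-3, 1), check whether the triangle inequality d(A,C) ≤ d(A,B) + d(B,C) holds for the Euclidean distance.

d(A,B) = √(3² + 1²) = √10 ≈ 3.1623, d(B,C) = √(0² + 5²) = √25 = 5, d(A,C) = √(3² + 6²) = √45 ≈ 6.7082.
d(A,C) ≈ 6.7082 ≤ 3.1623 + 5 = 8.1623. Triangle inequality is satisfied.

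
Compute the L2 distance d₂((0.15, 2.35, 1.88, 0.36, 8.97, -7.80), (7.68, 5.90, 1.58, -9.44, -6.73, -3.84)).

√(Σ(x_i - y_i)²) = √((0.15 - 7.68)² + (2.35 - 5.9)² + (1.88 - 1.58)² + (0.36 - (-9.44))² + (8.97 - (-6.73))² + (-7.8 - (-3.84))²)
= √((-7.53)² + (-3.55)² + 0.3² + 9.8² + 15.7² + (-3.96)²) = √(56.7009 + 12.6025 + 0.09 + 96.04 + 246.49 + 15.6816) = √427.605 ≈ 20.6786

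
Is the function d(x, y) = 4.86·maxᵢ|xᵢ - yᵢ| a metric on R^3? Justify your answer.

Yes. The L∞ (Chebyshev) norm induces a metric on R^3, and multiplying a metric by a positive constant 4.86 > 0 preserves all four axioms: non-negativity (4.86·||x-y|| ≥ 0), identity (4.86·||x-y|| = 0 ⟺ ||x-y|| = 0 ⟺ x = y), symmetry (||x-y|| = ||y-x||), and the triangle inequality (4.86·||x-z|| ≤ 4.86·||x-y|| + 4.86·||y-z||). So d is a metric.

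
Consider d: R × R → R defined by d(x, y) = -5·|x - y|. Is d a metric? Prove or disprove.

No. With c = -5 < 0, d fails non-negativity: d(6, 12) = -5·|6 - 12| = -5·6 = -30 < 0.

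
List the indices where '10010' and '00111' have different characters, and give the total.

Differing positions: 1, 3, 5. Hamming distance = 3.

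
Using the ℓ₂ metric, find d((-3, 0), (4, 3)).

√(Σ(x_i - y_i)²) = √((-3 - 4)² + (0 - 3)²)
= √((-7)² + (-3)²) = √(49 + 9) = √58 ≈ 7.6158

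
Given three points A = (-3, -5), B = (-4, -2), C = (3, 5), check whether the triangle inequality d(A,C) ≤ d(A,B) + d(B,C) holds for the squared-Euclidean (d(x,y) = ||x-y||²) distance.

d(A,B) = 1² + 3² = 10, d(B,C) = 7² + 7² = 98, d(A,C) = 6² + 10² = 136.
d(A,C) = 136 > 10 + 98 = 108. Triangle inequality is VIOLATED. (Squared-Euclidean is not a metric — this is a counterexample.)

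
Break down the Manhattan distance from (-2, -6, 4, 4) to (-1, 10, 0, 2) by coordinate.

Σ|x_i - y_i| = |-2 - (-1)| + |-6 - 10| + |4 - 0| + |4 - 2| = 1 + 16 + 4 + 2 = 23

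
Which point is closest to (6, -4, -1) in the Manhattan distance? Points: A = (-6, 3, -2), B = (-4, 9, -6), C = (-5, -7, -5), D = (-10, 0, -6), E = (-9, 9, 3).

Distances: d(A) = 20, d(B) = 28, d(C) = 18, d(D) = 25, d(E) = 32. Nearest: C = (-5, -7, -5) with distance 18.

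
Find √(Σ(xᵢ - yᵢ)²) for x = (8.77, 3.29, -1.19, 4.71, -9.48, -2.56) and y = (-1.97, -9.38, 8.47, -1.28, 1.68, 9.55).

√(Σ(x_i - y_i)²) = √((8.77 - (-1.97))² + (3.29 - (-9.38))² + (-1.19 - 8.47)² + (4.71 - (-1.28))² + (-9.48 - 1.68)² + (-2.56 - 9.55)²)
= √(10.74² + 12.67² + (-9.66)² + 5.99² + (-11.16)² + (-12.11)²) = √(115.3476 + 160.5289 + 93.3156 + 35.8801 + 124.5456 + 146.6521) = √676.2699 ≈ 26.0052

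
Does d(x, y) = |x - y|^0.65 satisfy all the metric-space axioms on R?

Yes. With 0 < p = 0.65 ≤ 1, d(x,y) = |x-y|^0.65 is a metric on R. Non-negativity and symmetry are immediate; |x-y|^0.65 = 0 ⟺ |x-y| = 0 ⟺ x = y. For the triangle inequality, the function t ↦ t^0.65 is subadditive on [0,∞) when p ≤ 1, so |x-z|^0.65 ≤ (|x-y| + |y-z|)^0.65 ≤ |x-y|^0.65 + |y-z|^0.65.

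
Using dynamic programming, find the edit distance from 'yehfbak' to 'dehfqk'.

Let D[i][j] be the edit distance between the first i characters of 'yehfbak' and the first j characters of 'dehfqk', with D[i][0] = i, D[0][j] = j, and D[i][j] = D[i-1][j-1] if the characters match, else 1 + min(D[i-1][j], D[i][j-1], D[i-1][j-1]). Filling the table (rows: prefixes of 'yehfbak', columns: prefixes of 'dehfqk'):
     ε  d  e  h  f  q  k
  ε  0  1  2  3  4  5  6
  y  1  1  2  3  4  5  6
  e  2  2  1  2  3  4  5
  h  3  3  2  1  2  3  4
  f  4  4  3  2  1  2  3
  b  5  5  4  3  2  2  3
  a  6  6  5  4  3  3  3
  k  7  7  6  5  4  4  3
The bottom-right entry gives D[7][6] = 3, so no sequence of fewer than 3 edits works. Backtracking through the table gives one optimal edit sequence (3 edits):
  yehfbak → dehfbak (sub y→d @1)
  dehfbak → dehfak (del b @5)
  dehfak → dehfqk (sub a→q @5)
Edit distance = 3.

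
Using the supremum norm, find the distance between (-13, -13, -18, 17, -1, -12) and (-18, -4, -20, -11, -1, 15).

max(|x_i - y_i|) = max(|-13 - (-18)|, |-13 - (-4)|, |-18 - (-20)|, |17 - (-11)|, |-1 - (-1)|, |-12 - 15|) = max(5, 9, 2, 28, 0, 27) = 28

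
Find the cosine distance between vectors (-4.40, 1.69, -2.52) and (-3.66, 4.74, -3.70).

With u = (-4.40, 1.69, -2.52), v = (-3.66, 4.74, -3.70):
u·v = (-4.4)·(-3.66) + 1.69·4.74 + (-2.52)·(-3.7) = 16.104 + 8.0106 + 9.324 = 33.4386.
|u| = √((-4.4)² + 1.69² + (-2.52)²) = √(19.36 + 2.8561 + 6.3504) = √28.5665, |v| = √((-3.66)² + 4.74² + (-3.7)²) = √(13.3956 + 22.4676 + 13.69) = √49.5532.
cos θ = (u·v)/(|u||v|) = 33.4386/(√28.5665·√49.5532) ≈ 0.8888
Cosine distance = 1 - cos θ ≈ 1 - 0.8888 = 0.1112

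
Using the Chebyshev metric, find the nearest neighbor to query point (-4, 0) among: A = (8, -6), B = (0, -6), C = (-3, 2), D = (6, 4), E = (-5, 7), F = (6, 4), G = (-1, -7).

Distances: d(A) = 12, d(B) = 6, d(C) = 2, d(D) = 10, d(E) = 7, d(F) = 10, d(G) = 7. Nearest: C = (-3, 2) with distance 2.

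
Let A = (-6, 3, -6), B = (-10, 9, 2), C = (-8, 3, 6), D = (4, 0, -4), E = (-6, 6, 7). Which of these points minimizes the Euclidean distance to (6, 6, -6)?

Distances: d(A) ≈ 12.3693, d(B) ≈ 18.1384, d(C) ≈ 18.6815, d(D) ≈ 6.6332, d(E) ≈ 17.6918. Nearest: D = (4, 0, -4) with distance 6.6332.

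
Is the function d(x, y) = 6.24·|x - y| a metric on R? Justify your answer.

Yes. Since |x - y| is a metric on R and 6.24 > 0, the positive scalar multiple 6.24·|x - y| is also a metric: scaling by a positive constant preserves non-negativity, identity (d=0 ⟺ |x-y|=0 ⟺ x=y), symmetry, and the triangle inequality.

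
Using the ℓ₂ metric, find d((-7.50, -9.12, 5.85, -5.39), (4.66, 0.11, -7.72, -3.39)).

√(Σ(x_i - y_i)²) = √((-7.5 - 4.66)² + (-9.12 - 0.11)² + (5.85 - (-7.72))² + (-5.39 - (-3.39))²)
= √((-12.16)² + (-9.23)² + 13.57² + (-2)²) = √(147.8656 + 85.1929 + 184.1449 + 4) = √421.2034 ≈ 20.5232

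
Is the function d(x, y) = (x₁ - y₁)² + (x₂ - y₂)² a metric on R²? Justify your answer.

No. The squared Euclidean distance fails the triangle inequality. Counterexample: x = (0, 0), y = (5, 3), z = (10, 6). d(x,z) = 10² + 6² = 136, but d(x,y) + d(y,z) = (5² + 3²) + (5² + 3²) = 34 + 34 = 68. Since 136 > 68, the triangle inequality is violated. (Note: √d, the ordinary Euclidean distance, IS a metric.)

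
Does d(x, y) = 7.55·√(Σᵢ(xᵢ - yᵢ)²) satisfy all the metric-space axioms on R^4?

Yes. The L2 (Euclidean) norm induces a metric on R^4, and multiplying a metric by a positive constant 7.55 > 0 preserves all four axioms: non-negativity (7.55·||x-y|| ≥ 0), identity (7.55·||x-y|| = 0 ⟺ ||x-y|| = 0 ⟺ x = y), symmetry (||x-y|| = ||y-x||), and the triangle inequality (7.55·||x-z|| ≤ 7.55·||x-y|| + 7.55·||y-z||). So d is a metric.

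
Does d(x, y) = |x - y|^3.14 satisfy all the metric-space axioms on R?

No. d(x,y) = |x-y|^3.14 fails the triangle inequality since p = 3.14 > 1. Counterexample: x = 3, y = 15, z = 23. d(x,z) = |3 - 23|^3.14 = 20^3.14 ≈ 12168.4199, but d(x,y) + d(y,z) = 12^3.14 + 8^3.14 ≈ 2446.9726 + 685.0189 = 3131.9915. Since 12168.4199 > 3131.9915, the triangle inequality is violated.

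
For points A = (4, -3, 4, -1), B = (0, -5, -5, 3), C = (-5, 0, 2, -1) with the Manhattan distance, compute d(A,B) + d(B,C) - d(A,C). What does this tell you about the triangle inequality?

d(A,B) = 4 + 2 + 9 + 4 = 19, d(B,C) = 5 + 5 + 7 + 4 = 21, d(A,C) = 9 + 3 + 2 + 0 = 14.
d(A,B) + d(B,C) - d(A,C) = 19 + 21 - 14 = 40 - 14 = 26. This is ≥ 0, so the triangle inequality holds for these points.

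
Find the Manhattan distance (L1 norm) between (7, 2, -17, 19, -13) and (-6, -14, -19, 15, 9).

Σ|x_i - y_i| = |7 - (-6)| + |2 - (-14)| + |-17 - (-19)| + |19 - 15| + |-13 - 9| = 13 + 16 + 2 + 4 + 22 = 57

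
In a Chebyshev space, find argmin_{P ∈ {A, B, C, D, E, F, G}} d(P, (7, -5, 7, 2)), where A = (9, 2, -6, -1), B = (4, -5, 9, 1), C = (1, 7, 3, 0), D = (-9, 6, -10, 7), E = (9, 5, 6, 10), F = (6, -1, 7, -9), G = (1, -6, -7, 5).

Distances: d(A) = 13, d(B) = 3, d(C) = 12, d(D) = 17, d(E) = 10, d(F) = 11, d(G) = 14. Nearest: B = (4, -5, 9, 1) with distance 3.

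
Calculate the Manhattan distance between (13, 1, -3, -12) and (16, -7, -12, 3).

Σ|x_i - y_i| = |13 - 16| + |1 - (-7)| + |-3 - (-12)| + |-12 - 3| = 3 + 8 + 9 + 15 = 35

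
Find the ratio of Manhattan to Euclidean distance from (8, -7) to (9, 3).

L1 = |8 - 9| + |-7 - 3| = 1 + 10 = 11
L2 = √(1² + 10²) = √101 ≈ 10.0499
L1 ≥ L2 always (equality iff movement is along one axis); L1 > L2 here.
Ratio L1/L2 = 11/√101 ≈ 1.0945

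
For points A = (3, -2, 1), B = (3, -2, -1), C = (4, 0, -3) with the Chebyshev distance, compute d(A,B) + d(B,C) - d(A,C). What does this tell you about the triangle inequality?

d(A,B) = max(0, 0, 2) = 2, d(B,C) = max(1, 2, 2) = 2, d(A,C) = max(1, 2, 4) = 4.
d(A,B) + d(B,C) - d(A,C) = 2 + 2 - 4 = 4 - 4 = 0. This is ≥ 0, so the triangle inequality holds for these points.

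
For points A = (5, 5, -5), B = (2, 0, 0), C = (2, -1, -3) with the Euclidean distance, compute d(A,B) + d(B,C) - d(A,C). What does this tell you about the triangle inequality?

d(A,B) = √(3² + 5² + 5²) = √59 ≈ 7.6811, d(B,C) = √(0² + 1² + 3²) = √10 ≈ 3.1623, d(A,C) = √(3² + 6² + 2²) = √49 = 7.
d(A,B) + d(B,C) - d(A,C) = 7.6811 + 3.1623 - 7 = 10.8434 - 7 = 3.8434 (to 4 decimal places). This is ≥ 0, so the triangle inequality holds for these points.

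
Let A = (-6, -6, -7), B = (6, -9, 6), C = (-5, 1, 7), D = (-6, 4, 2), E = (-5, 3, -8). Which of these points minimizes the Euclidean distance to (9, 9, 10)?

Distances: d(A) ≈ 27.1846, d(B) ≈ 18.6815, d(C) ≈ 16.4012, d(D) ≈ 17.72, d(E) ≈ 23.5797. Nearest: C = (-5, 1, 7) with distance 16.4012.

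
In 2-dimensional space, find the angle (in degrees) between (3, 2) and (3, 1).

With u = (3, 2), v = (3, 1):
u·v = 3·3 + 2·1 = 9 + 2 = 11.
|u| = √(3² + 2²) = √13, |v| = √(3² + 1²) = √10, so |u||v| = √(13·10) = √130.
cos θ = (u·v)/(|u||v|) = 11/√130 ≈ 0.964764
θ = arccos(0.964764) ≈ 15.26°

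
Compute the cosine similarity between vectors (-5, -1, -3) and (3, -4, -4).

With u = (-5, -1, -3), v = (3, -4, -4):
u·v = (-5)·3 + (-1)·(-4) + (-3)·(-4) = (-15) + 4 + 12 = 1.
|u| = √((-5)² + (-1)² + (-3)²) = √35, |v| = √(3² + (-4)² + (-4)²) = √41, so |u||v| = √(35·41) = √1435.
cos θ = (u·v)/(|u||v|) = 1/√1435 ≈ 0.0264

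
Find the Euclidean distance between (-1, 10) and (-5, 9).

√(Σ(x_i - y_i)²) = √((-1 - (-5))² + (10 - 9)²)
= √(4² + 1²) = √(16 + 1) = √17 ≈ 4.1231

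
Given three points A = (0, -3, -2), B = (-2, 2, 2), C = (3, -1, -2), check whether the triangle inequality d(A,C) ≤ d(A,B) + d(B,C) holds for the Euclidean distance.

d(A,B) = √(2² + 5² + 4²) = √45 ≈ 6.7082, d(B,C) = √(5² + 3² + 4²) = √50 ≈ 7.0711, d(A,C) = √(3² + 2² + 0²) = √13 ≈ 3.6056.
d(A,C) ≈ 3.6056 ≤ 6.7082 + 7.0711 = 13.7793. Triangle inequality is satisfied.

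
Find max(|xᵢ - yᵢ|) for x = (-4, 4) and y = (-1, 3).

max(|x_i - y_i|) = max(|-4 - (-1)|, |4 - 3|) = max(3, 1) = 3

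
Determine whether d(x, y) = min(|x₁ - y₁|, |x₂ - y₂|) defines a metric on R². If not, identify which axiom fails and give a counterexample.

No. d fails identity of indiscernibles: take x = (1, 0) and y = (1, 7). Then d(x,y) = min(|1 - 1|, |0 - 7|) = min(0, 7) = 0, yet x ≠ y.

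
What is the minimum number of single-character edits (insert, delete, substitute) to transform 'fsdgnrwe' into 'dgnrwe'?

Let D[i][j] be the edit distance between the first i characters of 'fsdgnrwe' and the first j characters of 'dgnrwe', with D[i][0] = i, D[0][j] = j, and D[i][j] = D[i-1][j-1] if the characters match, else 1 + min(D[i-1][j], D[i][j-1], D[i-1][j-1]). Filling the table (rows: prefixes of 'fsdgnrwe', columns: prefixes of 'dgnrwe'):
     ε  d  g  n  r  w  e
  ε  0  1  2  3  4  5  6
  f  1  1  2  3  4  5  6
  s  2  2  2  3  4  5  6
  d  3  2  3  3  4  5  6
  g  4  3  2  3  4  5  6
  n  5  4  3  2  3  4  5
  r  6  5  4  3  2  3  4
  w  7  6  5  4  3  2  3
  e  8  7  6  5  4  3  2
The bottom-right entry gives D[8][6] = 2, so no sequence of fewer than 2 edits works. Backtracking through the table gives one optimal edit sequence (2 edits):
  fsdgnrwe → sdgnrwe (del f @1)
  sdgnrwe → dgnrwe (del s @1)
Edit distance = 2.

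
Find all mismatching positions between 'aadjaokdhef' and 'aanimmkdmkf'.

Differing positions: 3, 4, 5, 6, 9, 10. Hamming distance = 6.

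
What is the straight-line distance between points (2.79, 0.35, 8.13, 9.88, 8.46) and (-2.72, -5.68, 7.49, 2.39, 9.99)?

√(Σ(x_i - y_i)²) = √((2.79 - (-2.72))² + (0.35 - (-5.68))² + (8.13 - 7.49)² + (9.88 - 2.39)² + (8.46 - 9.99)²)
= √(5.51² + 6.03² + 0.64² + 7.49² + (-1.53)²) = √(30.3601 + 36.3609 + 0.4096 + 56.1001 + 2.3409) = √125.5716 ≈ 11.2059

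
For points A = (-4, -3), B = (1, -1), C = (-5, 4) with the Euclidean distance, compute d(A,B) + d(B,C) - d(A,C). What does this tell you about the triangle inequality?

d(A,B) = √(5² + 2²) = √29 ≈ 5.3852, d(B,C) = √(6² + 5²) = √61 ≈ 7.8102, d(A,C) = √(1² + 7²) = √50 ≈ 7.0711.
d(A,B) + d(B,C) - d(A,C) = 5.3852 + 7.8102 - 7.0711 = 13.1954 - 7.0711 = 6.1243 (to 4 decimal places). This is ≥ 0, so the triangle inequality holds for these points.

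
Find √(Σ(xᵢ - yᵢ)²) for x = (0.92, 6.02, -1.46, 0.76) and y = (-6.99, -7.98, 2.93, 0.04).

√(Σ(x_i - y_i)²) = √((0.92 - (-6.99))² + (6.02 - (-7.98))² + (-1.46 - 2.93)² + (0.76 - 0.04)²)
= √(7.91² + 14² + (-4.39)² + 0.72²) = √(62.5681 + 196 + 19.2721 + 0.5184) = √278.3586 ≈ 16.6841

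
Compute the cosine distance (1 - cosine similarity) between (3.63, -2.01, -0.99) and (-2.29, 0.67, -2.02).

With u = (3.63, -2.01, -0.99), v = (-2.29, 0.67, -2.02):
u·v = 3.63·(-2.29) + (-2.01)·0.67 + (-0.99)·(-2.02) = (-8.3127) + (-1.3467) + 1.9998 = -7.6596.
|u| = √(3.63² + (-2.01)² + (-0.99)²) = √(13.1769 + 4.0401 + 0.9801) = √18.1971, |v| = √((-2.29)² + 0.67² + (-2.02)²) = √(5.2441 + 0.4489 + 4.0804) = √9.7734.
cos θ = (u·v)/(|u||v|) = -7.6596/(√18.1971·√9.7734) ≈ -0.5744
Cosine distance = 1 - cos θ ≈ 1 - (-0.5744) = 1.5744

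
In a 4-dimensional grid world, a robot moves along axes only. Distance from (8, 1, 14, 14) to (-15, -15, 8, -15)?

Σ|x_i - y_i| = |8 - (-15)| + |1 - (-15)| + |14 - 8| + |14 - (-15)| = 23 + 16 + 6 + 29 = 74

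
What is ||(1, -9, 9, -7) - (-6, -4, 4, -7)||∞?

max(|x_i - y_i|) = max(|1 - (-6)|, |-9 - (-4)|, |9 - 4|, |-7 - (-7)|) = max(7, 5, 5, 0) = 7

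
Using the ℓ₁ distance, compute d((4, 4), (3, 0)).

Σ|x_i - y_i| = |4 - 3| + |4 - 0| = 1 + 4 = 5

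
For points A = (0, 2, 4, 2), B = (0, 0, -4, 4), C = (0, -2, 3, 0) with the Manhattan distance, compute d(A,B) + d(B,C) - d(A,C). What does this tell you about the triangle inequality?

d(A,B) = 0 + 2 + 8 + 2 = 12, d(B,C) = 0 + 2 + 7 + 4 = 13, d(A,C) = 0 + 4 + 1 + 2 = 7.
d(A,B) + d(B,C) - d(A,C) = 12 + 13 - 7 = 25 - 7 = 18. This is ≥ 0, so the triangle inequality holds for these points.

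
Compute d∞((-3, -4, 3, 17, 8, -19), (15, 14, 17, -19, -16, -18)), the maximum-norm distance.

max(|x_i - y_i|) = max(|-3 - 15|, |-4 - 14|, |3 - 17|, |17 - (-19)|, |8 - (-16)|, |-19 - (-18)|) = max(18, 18, 14, 36, 24, 1) = 36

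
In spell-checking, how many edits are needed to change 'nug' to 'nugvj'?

Let D[i][j] be the edit distance between the first i characters of 'nug' and the first j characters of 'nugvj', with D[i][0] = i, D[0][j] = j, and D[i][j] = D[i-1][j-1] if the characters match, else 1 + min(D[i-1][j], D[i][j-1], D[i-1][j-1]). Filling the table (rows: prefixes of 'nug', columns: prefixes of 'nugvj'):
     ε  n  u  g  v  j
  ε  0  1  2  3  4  5
  n  1  0  1  2  3  4
  u  2  1  0  1  2  3
  g  3  2  1  0  1  2
The bottom-right entry gives D[3][5] = 2, so no sequence of fewer than 2 edits works. Backtracking through the table gives one optimal edit sequence (2 edits):
  nug → nugv (ins v @4)
  nugv → nugvj (ins j @5)
Edit distance = 2.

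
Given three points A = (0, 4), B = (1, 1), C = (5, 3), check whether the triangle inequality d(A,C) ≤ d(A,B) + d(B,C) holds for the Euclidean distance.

d(A,B) = √(1² + 3²) = √10 ≈ 3.1623, d(B,C) = √(4² + 2²) = √20 ≈ 4.4721, d(A,C) = √(5² + 1²) = √26 ≈ 5.099.
d(A,C) ≈ 5.099 ≤ 3.1623 + 4.4721 = 7.6344. Triangle inequality is satisfied.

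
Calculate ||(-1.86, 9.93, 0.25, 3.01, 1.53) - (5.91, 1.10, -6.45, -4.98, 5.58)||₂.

√(Σ(x_i - y_i)²) = √((-1.86 - 5.91)² + (9.93 - 1.1)² + (0.25 - (-6.45))² + (3.01 - (-4.98))² + (1.53 - 5.58)²)
= √((-7.77)² + 8.83² + 6.7² + 7.99² + (-4.05)²) = √(60.3729 + 77.9689 + 44.89 + 63.8401 + 16.4025) = √263.4744 ≈ 16.2319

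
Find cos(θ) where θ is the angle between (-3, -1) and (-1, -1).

With u = (-3, -1), v = (-1, -1):
u·v = (-3)·(-1) + (-1)·(-1) = 3 + 1 = 4.
|u| = √((-3)² + (-1)²) = √10, |v| = √((-1)² + (-1)²) = √2, so |u||v| = √(10·2) = √20.
cos θ = (u·v)/(|u||v|) = 4/√20 ≈ 0.8944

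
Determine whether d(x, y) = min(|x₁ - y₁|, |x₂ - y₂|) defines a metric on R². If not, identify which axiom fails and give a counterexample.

No. d fails identity of indiscernibles: take x = (0, 0) and y = (0, 3). Then d(x,y) = min(|0 - 0|, |0 - 3|) = min(0, 3) = 0, yet x ≠ y.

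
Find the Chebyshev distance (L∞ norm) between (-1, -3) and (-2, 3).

max(|x_i - y_i|) = max(|-1 - (-2)|, |-3 - 3|) = max(1, 6) = 6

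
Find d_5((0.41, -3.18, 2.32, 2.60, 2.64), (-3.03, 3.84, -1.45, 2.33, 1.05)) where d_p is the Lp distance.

(Σ|x_i - y_i|^5)^(1/5) = (|0.41 - (-3.03)|^5 + |-3.18 - 3.84|^5 + |2.32 - (-1.45)|^5 + |2.6 - 2.33|^5 + |2.64 - 1.05|^5)^(1/5)
= (3.44^5 + 7.02^5 + 3.77^5 + 0.27^5 + 1.59^5)^(1/5) ≈ (481.7173 + 17048.4759 + 761.5646 + 0.0014 + 10.1622)^(1/5) = (18301.9214)^(1/5) ≈ 7.1203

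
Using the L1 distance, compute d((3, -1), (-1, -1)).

Σ|x_i - y_i| = |3 - (-1)| + |-1 - (-1)| = 4 + 0 = 4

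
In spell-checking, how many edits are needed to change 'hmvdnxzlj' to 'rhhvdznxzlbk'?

Let D[i][j] be the edit distance between the first i characters of 'hmvdnxzlj' and the first j characters of 'rhhvdznxzlbk', with D[i][0] = i, D[0][j] = j, and D[i][j] = D[i-1][j-1] if the characters match, else 1 + min(D[i-1][j], D[i][j-1], D[i-1][j-1]). Filling the table (rows: prefixes of 'hmvdnxzlj', columns: prefixes of 'rhhvdznxzlbk'):
     ε  r  h  h  v  d  z  n  x  z  l  b  k
  ε  0  1  2  3  4  5  6  7  8  9 10 11 12
  h  1  1  1  2  3  4  5  6  7  8  9 10 11
  m  2  2  2  2  3  4  5  6  7  8  9 10 11
  v  3  3  3  3  2  3  4  5  6  7  8  9 10
  d  4  4  4  4  3  2  3  4  5  6  7  8  9
  n  5  5  5  5  4  3  3  3  4  5  6  7  8
  x  6  6  6  6  5  4  4  4  3  4  5  6  7
  z  7  7  7  7  6  5  4  5  4  3  4  5  6
  l  8  8  8  8  7  6  5  5  5  4  3  4  5
  j  9  9  9  9  8  7  6  6  6  5  4  4  5
The bottom-right entry gives D[9][12] = 5, so no sequence of fewer than 5 edits works. Backtracking through the table gives one optimal edit sequence (5 edits):
  hmvdnxzlj → rhmvdnxzlj (ins r @1)
  rhmvdnxzlj → rhhvdnxzlj (sub m→h @3)
  rhhvdnxzlj → rhhvdznxzlj (ins z @6)
  rhhvdznxzlj → rhhvdznxzlbj (ins b @11)
  rhhvdznxzlbj → rhhvdznxzlbk (sub j→k @12)
Edit distance = 5.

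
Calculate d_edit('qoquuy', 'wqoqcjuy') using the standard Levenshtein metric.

Let D[i][j] be the edit distance between the first i characters of 'qoquuy' and the first j characters of 'wqoqcjuy', with D[i][0] = i, D[0][j] = j, and D[i][j] = D[i-1][j-1] if the characters match, else 1 + min(D[i-1][j], D[i][j-1], D[i-1][j-1]). Filling the table (rows: prefixes of 'qoquuy', columns: prefixes of 'wqoqcjuy'):
     ε  w  q  o  q  c  j  u  y
  ε  0  1  2  3  4  5  6  7  8
  q  1  1  1  2  3  4  5  6  7
  o  2  2  2  1  2  3  4  5  6
  q  3  3  2  2  1  2  3  4  5
  u  4  4  3  3  2  2  3  3  4
  u  5  5  4  4  3  3  3  3  4
  y  6  6  5  5  4  4  4  4  3
The bottom-right entry gives D[6][8] = 3, so no sequence of fewer than 3 edits works. Backtracking through the table gives one optimal edit sequence (3 edits):
  qoquuy → wqoquuy (ins w @1)
  wqoquuy → wqoqcuuy (ins c @5)
  wqoqcuuy → wqoqcjuy (sub u→j @6)
Edit distance = 3.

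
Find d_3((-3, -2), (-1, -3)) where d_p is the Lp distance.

(Σ|x_i - y_i|^3)^(1/3) = (|-3 - (-1)|^3 + |-2 - (-3)|^3)^(1/3)
= (2^3 + 1^3)^(1/3) = (8 + 1)^(1/3) = (9)^(1/3) ≈ 2.0801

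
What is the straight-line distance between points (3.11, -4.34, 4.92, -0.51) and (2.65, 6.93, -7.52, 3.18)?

√(Σ(x_i - y_i)²) = √((3.11 - 2.65)² + (-4.34 - 6.93)² + (4.92 - (-7.52))² + (-0.51 - 3.18)²)
= √(0.46² + (-11.27)² + 12.44² + (-3.69)²) = √(0.2116 + 127.0129 + 154.7536 + 13.6161) = √295.5942 ≈ 17.1929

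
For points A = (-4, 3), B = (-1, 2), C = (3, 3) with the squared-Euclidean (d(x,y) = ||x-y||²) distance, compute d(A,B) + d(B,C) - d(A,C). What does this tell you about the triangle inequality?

d(A,B) = 3² + 1² = 10, d(B,C) = 4² + 1² = 17, d(A,C) = 7² + 0² = 49.
d(A,B) + d(B,C) - d(A,C) = 10 + 17 - 49 = 27 - 49 = -22. This is < 0, so the triangle inequality FAILS for these points (squared-Euclidean is not a metric).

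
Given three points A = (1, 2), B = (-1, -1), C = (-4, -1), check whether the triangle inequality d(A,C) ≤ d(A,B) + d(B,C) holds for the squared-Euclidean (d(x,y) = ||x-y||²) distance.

d(A,B) = 2² + 3² = 13, d(B,C) = 3² + 0² = 9, d(A,C) = 5² + 3² = 34.
d(A,C) = 34 > 13 + 9 = 22. Triangle inequality is VIOLATED. (Squared-Euclidean is not a metric — this is a counterexample.)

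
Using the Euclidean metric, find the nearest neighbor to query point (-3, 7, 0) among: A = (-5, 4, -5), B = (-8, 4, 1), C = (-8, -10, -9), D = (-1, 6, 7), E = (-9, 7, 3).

Distances: d(A) ≈ 6.1644, d(B) ≈ 5.9161, d(C) ≈ 19.8746, d(D) ≈ 7.3485, d(E) ≈ 6.7082. Nearest: B = (-8, 4, 1) with distance 5.9161.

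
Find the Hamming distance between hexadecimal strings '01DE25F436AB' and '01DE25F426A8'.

Differing positions: 9, 12. Hamming distance = 2.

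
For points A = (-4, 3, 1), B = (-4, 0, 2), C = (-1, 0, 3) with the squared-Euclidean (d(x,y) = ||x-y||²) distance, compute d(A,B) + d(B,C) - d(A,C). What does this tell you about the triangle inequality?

d(A,B) = 0² + 3² + 1² = 10, d(B,C) = 3² + 0² + 1² = 10, d(A,C) = 3² + 3² + 2² = 22.
d(A,B) + d(B,C) - d(A,C) = 10 + 10 - 22 = 20 - 22 = -2. This is < 0, so the triangle inequality FAILS for these points (squared-Euclidean is not a metric).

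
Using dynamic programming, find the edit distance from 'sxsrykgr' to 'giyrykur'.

Let D[i][j] be the edit distance between the first i characters of 'sxsrykgr' and the first j characters of 'giyrykur', with D[i][0] = i, D[0][j] = j, and D[i][j] = D[i-1][j-1] if the characters match, else 1 + min(D[i-1][j], D[i][j-1], D[i-1][j-1]). Filling the table (rows: prefixes of 'sxsrykgr', columns: prefixes of 'giyrykur'):
     ε  g  i  y  r  y  k  u  r
  ε  0  1  2  3  4  5  6  7  8
  s  1  1  2  3  4  5  6  7  8
  x  2  2  2  3  4  5  6  7  8
  s  3  3  3  3  4  5  6  7  8
  r  4  4  4  4  3  4  5  6  7
  y  5  5  5  4  4  3  4  5  6
  k  6  6  6  5  5  4  3  4  5
  g  7  6  7  6  6  5  4  4  5
  r  8  7  7  7  6  6  5  5  4
The bottom-right entry gives D[8][8] = 4, so no sequence of fewer than 4 edits works. Backtracking through the table gives one optimal edit sequence (4 edits):
  sxsrykgr → gxsrykgr (sub s→g @1)
  gxsrykgr → gisrykgr (sub x→i @2)
  gisrykgr → giyrykgr (sub s→y @3)
  giyrykgr → giyrykur (sub g→u @7)
Edit distance = 4.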